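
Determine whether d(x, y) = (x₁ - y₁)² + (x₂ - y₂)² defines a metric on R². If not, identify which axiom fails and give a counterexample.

No. The squared Euclidean distance fails the triangle inequality. Counterexample: x = (0, 0), y = (3, 3), z = (6, 6). d(x,z) = 6² + 6² = 72, but d(x,y) + d(y,z) = (3² + 3²) + (3² + 3²) = 18 + 18 = 36. Since 72 > 36, the triangle inequality is violated. (Note: √d, the ordinary Euclidean distance, IS a metric.)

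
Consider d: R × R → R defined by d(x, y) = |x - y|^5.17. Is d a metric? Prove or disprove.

No. d(x,y) = |x-y|^5.17 fails the triangle inequality since p = 5.17 > 1. Counterexample: x = -4, y = 0, z = 10. d(x,z) = |-4 - 10|^5.17 = 14^5.17 ≈ 842329.3714, but d(x,y) + d(y,z) = 4^5.17 + 10^5.17 ≈ 1296.1348 + 147910.8388 = 149206.9736. Since 842329.3714 > 149206.9736, the triangle inequality is violated.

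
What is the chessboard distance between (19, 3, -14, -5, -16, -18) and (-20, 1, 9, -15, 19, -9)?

max(|x_i - y_i|) = max(|19 - (-20)|, |3 - 1|, |-14 - 9|, |-5 - (-15)|, |-16 - 19|, |-18 - (-9)|) = max(39, 2, 23, 10, 35, 9) = 39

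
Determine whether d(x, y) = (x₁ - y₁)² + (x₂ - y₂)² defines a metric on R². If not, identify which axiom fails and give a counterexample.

No. The squared Euclidean distance fails the triangle inequality. Counterexample: x = (0, 0), y = (4, 1), z = (8, 2). d(x,z) = 8² + 2² = 68, but d(x,y) + d(y,z) = (4² + 1²) + (4² + 1²) = 17 + 17 = 34. Since 68 > 34, the triangle inequality is violated. (Note: √d, the ordinary Euclidean distance, IS a metric.)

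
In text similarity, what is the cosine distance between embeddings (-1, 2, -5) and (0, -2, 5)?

With u = (-1, 2, -5), v = (0, -2, 5):
u·v = (-1)·0 + 2·(-2) + (-5)·5 = 0 + (-4) + (-25) = -29.
|u| = √((-1)² + 2² + (-5)²) = √30, |v| = √(0² + (-2)² + 5²) = √29, so |u||v| = √(30·29) = √870.
cos θ = (u·v)/(|u||v|) = -29/√870 ≈ -0.9832
Cosine distance = 1 - cos θ ≈ 1 - (-0.9832) = 1.9832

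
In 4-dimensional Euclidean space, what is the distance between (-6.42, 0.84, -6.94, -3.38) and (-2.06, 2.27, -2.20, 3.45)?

√(Σ(x_i - y_i)²) = √((-6.42 - (-2.06))² + (0.84 - 2.27)² + (-6.94 - (-2.2))² + (-3.38 - 3.45)²)
= √((-4.36)² + (-1.43)² + (-4.74)² + (-6.83)²) = √(19.0096 + 2.0449 + 22.4676 + 46.6489) = √90.171 ≈ 9.4958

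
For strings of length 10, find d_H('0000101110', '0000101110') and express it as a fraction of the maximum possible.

Differing positions: none. Hamming distance = 0. The maximum possible Hamming distance for length-10 strings is 10, so d_H/10 = 0/10 = 0.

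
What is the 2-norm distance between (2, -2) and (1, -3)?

(Σ|x_i - y_i|^2)^(1/2) = (|2 - 1|^2 + |-2 - (-3)|^2)^(1/2)
= (1^2 + 1^2)^(1/2) = (1 + 1)^(1/2) = (2)^(1/2) ≈ 1.4142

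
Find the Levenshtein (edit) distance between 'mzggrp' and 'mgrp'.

Let D[i][j] be the edit distance between the first i characters of 'mzggrp' and the first j characters of 'mgrp', with D[i][0] = i, D[0][j] = j, and D[i][j] = D[i-1][j-1] if the characters match, else 1 + min(D[i-1][j], D[i][j-1], D[i-1][j-1]). Filling the table (rows: prefixes of 'mzggrp', columns: prefixes of 'mgrp'):
     ε  m  g  r  p
  ε  0  1  2  3  4
  m  1  0  1  2  3
  z  2  1  1  2  3
  g  3  2  1  2  3
  g  4  3  2  2  3
  r  5  4  3  2  3
  p  6  5  4  3  2
The bottom-right entry gives D[6][4] = 2, so no sequence of fewer than 2 edits works. Backtracking through the table gives one optimal edit sequence (2 edits):
  mzggrp → mggrp (del z @2)
  mggrp → mgrp (del g @2)
Edit distance = 2.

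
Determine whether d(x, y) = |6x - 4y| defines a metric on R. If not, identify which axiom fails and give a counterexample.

No. d fails symmetry: d(3, 5) = |6·3 - 4·5| = |-2| = 2, but d(5, 3) = |6·5 - 4·3| = |18| = 18. Since 2 ≠ 18, d(x,y) ≠ d(y,x) in general.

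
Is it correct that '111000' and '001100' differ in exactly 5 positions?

Differing positions: 1, 2, 4. Hamming distance = 3, so the claim that d_H = 5 is false.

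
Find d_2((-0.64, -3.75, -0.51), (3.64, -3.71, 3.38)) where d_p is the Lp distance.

(Σ|x_i - y_i|^2)^(1/2) = (|-0.64 - 3.64|^2 + |-3.75 - (-3.71)|^2 + |-0.51 - 3.38|^2)^(1/2)
= (4.28^2 + 0.04^2 + 3.89^2)^(1/2) = (18.3184 + 0.0016 + 15.1321)^(1/2) = (33.4521)^(1/2) ≈ 5.7838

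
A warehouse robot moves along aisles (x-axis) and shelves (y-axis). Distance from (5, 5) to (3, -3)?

Σ|x_i - y_i| = |5 - 3| + |5 - (-3)| = 2 + 8 = 10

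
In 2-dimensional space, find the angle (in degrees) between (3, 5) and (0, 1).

With u = (3, 5), v = (0, 1):
u·v = 3·0 + 5·1 = 0 + 5 = 5.
|u| = √(3² + 5²) = √34, |v| = √(0² + 1²) = √1, so |u||v| = √(34·1) = √34.
cos θ = (u·v)/(|u||v|) = 5/√34 ≈ 0.857493
θ = arccos(0.857493) ≈ 30.96°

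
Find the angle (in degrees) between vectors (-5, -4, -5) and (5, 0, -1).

With u = (-5, -4, -5), v = (5, 0, -1):
u·v = (-5)·5 + (-4)·0 + (-5)·(-1) = (-25) + 0 + 5 = -20.
|u| = √((-5)² + (-4)² + (-5)²) = √66, |v| = √(5² + 0² + (-1)²) = √26, so |u||v| = √(66·26) = √1716.
cos θ = (u·v)/(|u||v|) = -20/√1716 ≈ -0.482805
θ = arccos(-0.482805) ≈ 118.87°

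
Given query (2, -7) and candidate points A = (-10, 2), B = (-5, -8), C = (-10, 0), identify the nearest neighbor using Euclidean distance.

Distances: d(A) = 15, d(B) ≈ 7.0711, d(C) ≈ 13.8924. Nearest: B = (-5, -8) with distance 7.0711.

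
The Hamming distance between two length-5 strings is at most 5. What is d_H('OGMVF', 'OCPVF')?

Differing positions: 2, 3. Hamming distance = 2. The maximum possible Hamming distance for length-5 strings is 5, so d_H/5 = 2/5 = 0.4.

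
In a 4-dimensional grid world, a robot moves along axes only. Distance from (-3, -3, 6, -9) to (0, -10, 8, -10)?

Σ|x_i - y_i| = |-3 - 0| + |-3 - (-10)| + |6 - 8| + |-9 - (-10)| = 3 + 7 + 2 + 1 = 13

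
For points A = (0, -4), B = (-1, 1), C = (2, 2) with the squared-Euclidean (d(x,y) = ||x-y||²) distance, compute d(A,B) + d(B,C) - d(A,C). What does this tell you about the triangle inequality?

d(A,B) = 1² + 5² = 26, d(B,C) = 3² + 1² = 10, d(A,C) = 2² + 6² = 40.
d(A,B) + d(B,C) - d(A,C) = 26 + 10 - 40 = 36 - 40 = -4. This is < 0, so the triangle inequality FAILS for these points (squared-Euclidean is not a metric).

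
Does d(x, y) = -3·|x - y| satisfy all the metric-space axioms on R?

No. With c = -3 < 0, d fails non-negativity: d(1, 10) = -3·|1 - 10| = -3·9 = -27 < 0.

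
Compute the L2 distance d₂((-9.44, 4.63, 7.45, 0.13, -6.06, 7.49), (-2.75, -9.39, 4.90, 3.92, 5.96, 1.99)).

√(Σ(x_i - y_i)²) = √((-9.44 - (-2.75))² + (4.63 - (-9.39))² + (7.45 - 4.9)² + (0.13 - 3.92)² + (-6.06 - 5.96)² + (7.49 - 1.99)²)
= √((-6.69)² + 14.02² + 2.55² + (-3.79)² + (-12.02)² + 5.5²) = √(44.7561 + 196.5604 + 6.5025 + 14.3641 + 144.4804 + 30.25) = √436.9135 ≈ 20.9025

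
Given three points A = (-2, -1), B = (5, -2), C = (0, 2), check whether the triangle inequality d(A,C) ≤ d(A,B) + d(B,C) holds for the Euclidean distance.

d(A,B) = √(7² + 1²) = √50 ≈ 7.0711, d(B,C) = √(5² + 4²) = √41 ≈ 6.4031, d(A,C) = √(2² + 3²) = √13 ≈ 3.6056.
d(A,C) ≈ 3.6056 ≤ 7.0711 + 6.4031 = 13.4742. Triangle inequality is satisfied.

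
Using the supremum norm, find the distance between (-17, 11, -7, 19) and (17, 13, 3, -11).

max(|x_i - y_i|) = max(|-17 - 17|, |11 - 13|, |-7 - 3|, |19 - (-11)|) = max(34, 2, 10, 30) = 34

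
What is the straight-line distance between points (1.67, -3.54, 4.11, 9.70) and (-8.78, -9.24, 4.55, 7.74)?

√(Σ(x_i - y_i)²) = √((1.67 - (-8.78))² + (-3.54 - (-9.24))² + (4.11 - 4.55)² + (9.7 - 7.74)²)
= √(10.45² + 5.7² + (-0.44)² + 1.96²) = √(109.2025 + 32.49 + 0.1936 + 3.8416) = √145.7277 ≈ 12.0718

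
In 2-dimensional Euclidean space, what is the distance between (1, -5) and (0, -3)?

√(Σ(x_i - y_i)²) = √((1 - 0)² + (-5 - (-3))²)
= √(1² + (-2)²) = √(1 + 4) = √5 ≈ 2.2361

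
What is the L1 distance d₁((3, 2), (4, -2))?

Σ|x_i - y_i| = |3 - 4| + |2 - (-2)| = 1 + 4 = 5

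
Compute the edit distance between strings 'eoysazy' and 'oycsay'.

Let D[i][j] be the edit distance between the first i characters of 'eoysazy' and the first j characters of 'oycsay', with D[i][0] = i, D[0][j] = j, and D[i][j] = D[i-1][j-1] if the characters match, else 1 + min(D[i-1][j], D[i][j-1], D[i-1][j-1]). Filling the table (rows: prefixes of 'eoysazy', columns: prefixes of 'oycsay'):
     ε  o  y  c  s  a  y
  ε  0  1  2  3  4  5  6
  e  1  1  2  3  4  5  6
  o  2  1  2  3  4  5  6
  y  3  2  1  2  3  4  5
  s  4  3  2  2  2  3  4
  a  5  4  3  3  3  2  3
  z  6  5  4  4  4  3  3
  y  7  6  5  5  5  4  3
The bottom-right entry gives D[7][6] = 3, so no sequence of fewer than 3 edits works. Backtracking through the table gives one optimal edit sequence (3 edits):
  eoysazy → oysazy (del e @1)
  oysazy → oycsazy (ins c @3)
  oycsazy → oycsay (del z @6)
Edit distance = 3.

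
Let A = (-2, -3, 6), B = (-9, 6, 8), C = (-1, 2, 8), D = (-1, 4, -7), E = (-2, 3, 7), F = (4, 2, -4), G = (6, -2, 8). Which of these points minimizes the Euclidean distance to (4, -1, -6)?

Distances: d(A) ≈ 13.5647, d(B) ≈ 20.347, d(C) ≈ 15.1658, d(D) ≈ 7.1414, d(E) ≈ 14.8661, d(F) ≈ 3.6056, d(G) ≈ 14.1774. Nearest: F = (4, 2, -4) with distance 3.6056.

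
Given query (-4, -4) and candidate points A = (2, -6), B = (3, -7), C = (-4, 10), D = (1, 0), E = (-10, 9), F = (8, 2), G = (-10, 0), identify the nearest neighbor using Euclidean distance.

Distances: d(A) ≈ 6.3246, d(B) ≈ 7.6158, d(C) = 14, d(D) ≈ 6.4031, d(E) ≈ 14.3178, d(F) ≈ 13.4164, d(G) ≈ 7.2111. Nearest: A = (2, -6) with distance 6.3246.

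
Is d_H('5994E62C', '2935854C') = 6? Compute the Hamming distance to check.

Differing positions: 1, 3, 4, 5, 6, 7. Hamming distance = 6, so the claim is true.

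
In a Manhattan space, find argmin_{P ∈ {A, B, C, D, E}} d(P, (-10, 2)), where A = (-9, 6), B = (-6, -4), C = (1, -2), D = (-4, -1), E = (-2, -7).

Distances: d(A) = 5, d(B) = 10, d(C) = 15, d(D) = 9, d(E) = 17. Nearest: A = (-9, 6) with distance 5.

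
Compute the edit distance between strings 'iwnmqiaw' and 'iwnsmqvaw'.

Let D[i][j] be the edit distance between the first i characters of 'iwnmqiaw' and the first j characters of 'iwnsmqvaw', with D[i][0] = i, D[0][j] = j, and D[i][j] = D[i-1][j-1] if the characters match, else 1 + min(D[i-1][j], D[i][j-1], D[i-1][j-1]). Filling the table (rows: prefixes of 'iwnmqiaw', columns: prefixes of 'iwnsmqvaw'):
     ε  i  w  n  s  m  q  v  a  w
  ε  0  1  2  3  4  5  6  7  8  9
  i  1  0  1  2  3  4  5  6  7  8
  w  2  1  0  1  2  3  4  5  6  7
  n  3  2  1  0  1  2  3  4  5  6
  m  4  3  2  1  1  1  2  3  4  5
  q  5  4  3  2  2  2  1  2  3  4
  i  6  5  4  3  3  3  2  2  3  4
  a  7  6  5  4  4  4  3  3  2  3
  w  8  7  6  5  5  5  4  4  3  2
The bottom-right entry gives D[8][9] = 2, so no sequence of fewer than 2 edits works. Backtracking through the table gives one optimal edit sequence (2 edits):
  iwnmqiaw → iwnsmqiaw (ins s @4)
  iwnsmqiaw → iwnsmqvaw (sub i→v @7)
Edit distance = 2.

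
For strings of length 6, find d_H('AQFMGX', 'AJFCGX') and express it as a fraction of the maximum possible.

Differing positions: 2, 4. Hamming distance = 2. The maximum possible Hamming distance for length-6 strings is 6, so d_H/6 = 2/6 ≈ 0.3333.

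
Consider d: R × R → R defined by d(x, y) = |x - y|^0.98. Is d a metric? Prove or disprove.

Yes. With 0 < p = 0.98 ≤ 1, d(x,y) = |x-y|^0.98 is a metric on R. Non-negativity and symmetry are immediate; |x-y|^0.98 = 0 ⟺ |x-y| = 0 ⟺ x = y. For the triangle inequality, the function t ↦ t^0.98 is subadditive on [0,∞) when p ≤ 1, so |x-z|^0.98 ≤ (|x-y| + |y-z|)^0.98 ≤ |x-y|^0.98 + |y-z|^0.98.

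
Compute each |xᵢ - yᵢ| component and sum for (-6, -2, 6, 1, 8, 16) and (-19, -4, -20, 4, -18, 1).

Σ|x_i - y_i| = |-6 - (-19)| + |-2 - (-4)| + |6 - (-20)| + |1 - 4| + |8 - (-18)| + |16 - 1| = 13 + 2 + 26 + 3 + 26 + 15 = 85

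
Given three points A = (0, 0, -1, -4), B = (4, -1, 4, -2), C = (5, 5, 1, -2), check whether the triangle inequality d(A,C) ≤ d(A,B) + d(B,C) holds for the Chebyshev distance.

d(A,B) = max(4, 1, 5, 2) = 5, d(B,C) = max(1, 6, 3, 0) = 6, d(A,C) = max(5, 5, 2, 2) = 5.
d(A,C) = 5 ≤ 5 + 6 = 11. Triangle inequality is satisfied.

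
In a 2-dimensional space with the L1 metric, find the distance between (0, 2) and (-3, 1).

Σ|x_i - y_i| = |0 - (-3)| + |2 - 1| = 3 + 1 = 4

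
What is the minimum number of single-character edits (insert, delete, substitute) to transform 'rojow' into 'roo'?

Let D[i][j] be the edit distance between the first i characters of 'rojow' and the first j characters of 'roo', with D[i][0] = i, D[0][j] = j, and D[i][j] = D[i-1][j-1] if the characters match, else 1 + min(D[i-1][j], D[i][j-1], D[i-1][j-1]). Filling the table (rows: prefixes of 'rojow', columns: prefixes of 'roo'):
     ε  r  o  o
  ε  0  1  2  3
  r  1  0  1  2
  o  2  1  0  1
  j  3  2  1  1
  o  4  3  2  1
  w  5  4  3  2
The bottom-right entry gives D[5][3] = 2, so no sequence of fewer than 2 edits works. Backtracking through the table gives one optimal edit sequence (2 edits):
  rojow → roow (del j @3)
  roow → roo (del w @4)
Edit distance = 2.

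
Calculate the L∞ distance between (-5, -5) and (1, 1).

max(|x_i - y_i|) = max(|-5 - 1|, |-5 - 1|) = max(6, 6) = 6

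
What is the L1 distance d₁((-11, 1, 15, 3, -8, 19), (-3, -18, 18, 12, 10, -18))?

Σ|x_i - y_i| = |-11 - (-3)| + |1 - (-18)| + |15 - 18| + |3 - 12| + |-8 - 10| + |19 - (-18)| = 8 + 19 + 3 + 9 + 18 + 37 = 94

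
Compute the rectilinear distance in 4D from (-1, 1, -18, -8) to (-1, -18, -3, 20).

Σ|x_i - y_i| = |-1 - (-1)| + |1 - (-18)| + |-18 - (-3)| + |-8 - 20| = 0 + 19 + 15 + 28 = 62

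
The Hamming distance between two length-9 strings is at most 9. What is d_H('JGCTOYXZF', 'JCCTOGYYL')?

Differing positions: 2, 6, 7, 8, 9. Hamming distance = 5. The maximum possible Hamming distance for length-9 strings is 9, so d_H/9 = 5/9 ≈ 0.5556.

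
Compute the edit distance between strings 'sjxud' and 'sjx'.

Let D[i][j] be the edit distance between the first i characters of 'sjxud' and the first j characters of 'sjx', with D[i][0] = i, D[0][j] = j, and D[i][j] = D[i-1][j-1] if the characters match, else 1 + min(D[i-1][j], D[i][j-1], D[i-1][j-1]). Filling the table (rows: prefixes of 'sjxud', columns: prefixes of 'sjx'):
     ε  s  j  x
  ε  0  1  2  3
  s  1  0  1  2
  j  2  1  0  1
  x  3  2  1  0
  u  4  3  2  1
  d  5  4  3  2
The bottom-right entry gives D[5][3] = 2, so no sequence of fewer than 2 edits works. Backtracking through the table gives one optimal edit sequence (2 edits):
  sjxud → sjxd (del u @4)
  sjxd → sjx (del d @4)
Edit distance = 2.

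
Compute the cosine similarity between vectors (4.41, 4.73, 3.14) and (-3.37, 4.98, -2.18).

With u = (4.41, 4.73, 3.14), v = (-3.37, 4.98, -2.18):
u·v = 4.41·(-3.37) + 4.73·4.98 + 3.14·(-2.18) = (-14.8617) + 23.5554 + (-6.8452) = 1.8485.
|u| = √(4.41² + 4.73² + 3.14²) = √(19.4481 + 22.3729 + 9.8596) = √51.6806, |v| = √((-3.37)² + 4.98² + (-2.18)²) = √(11.3569 + 24.8004 + 4.7524) = √40.9097.
cos θ = (u·v)/(|u||v|) = 1.8485/(√51.6806·√40.9097) ≈ 0.0402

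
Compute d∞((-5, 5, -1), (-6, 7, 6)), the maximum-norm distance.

max(|x_i - y_i|) = max(|-5 - (-6)|, |5 - 7|, |-1 - 6|) = max(1, 2, 7) = 7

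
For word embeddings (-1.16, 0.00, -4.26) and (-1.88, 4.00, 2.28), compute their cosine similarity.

With u = (-1.16, 0.00, -4.26), v = (-1.88, 4.00, 2.28):
u·v = (-1.16)·(-1.88) + 0·4 + (-4.26)·2.28 = 2.1808 + 0 + (-9.7128) = -7.532.
|u| = √((-1.16)² + 0² + (-4.26)²) = √(1.3456 + 0 + 18.1476) = √19.4932, |v| = √((-1.88)² + 4² + 2.28²) = √(3.5344 + 16 + 5.1984) = √24.7328.
cos θ = (u·v)/(|u||v|) = -7.532/(√19.4932·√24.7328) ≈ -0.343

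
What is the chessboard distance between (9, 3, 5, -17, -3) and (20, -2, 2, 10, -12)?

max(|x_i - y_i|) = max(|9 - 20|, |3 - (-2)|, |5 - 2|, |-17 - 10|, |-3 - (-12)|) = max(11, 5, 3, 27, 9) = 27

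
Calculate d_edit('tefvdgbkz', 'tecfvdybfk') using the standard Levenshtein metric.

Let D[i][j] be the edit distance between the first i characters of 'tefvdgbkz' and the first j characters of 'tecfvdybfk', with D[i][0] = i, D[0][j] = j, and D[i][j] = D[i-1][j-1] if the characters match, else 1 + min(D[i-1][j], D[i][j-1], D[i-1][j-1]). Filling the table (rows: prefixes of 'tefvdgbkz', columns: prefixes of 'tecfvdybfk'):
     ε  t  e  c  f  v  d  y  b  f  k
  ε  0  1  2  3  4  5  6  7  8  9 10
  t  1  0  1  2  3  4  5  6  7  8  9
  e  2  1  0  1  2  3  4  5  6  7  8
  f  3  2  1  1  1  2  3  4  5  6  7
  v  4  3  2  2  2  1  2  3  4  5  6
  d  5  4  3  3  3  2  1  2  3  4  5
  g  6  5  4  4  4  3  2  2  3  4  5
  b  7  6  5  5  5  4  3  3  2  3  4
  k  8  7  6  6  6  5  4  4  3  3  3
  z  9  8  7  7  7  6  5  5  4  4  4
The bottom-right entry gives D[9][10] = 4, so no sequence of fewer than 4 edits works. Backtracking through the table gives one optimal edit sequence (4 edits):
  tefvdgbkz → tecfvdgbkz (ins c @3)
  tecfvdgbkz → tecfvdybkz (sub g→y @7)
  tecfvdybkz → tecfvdybfz (sub k→f @9)
  tecfvdybfz → tecfvdybfk (sub z→k @10)
Edit distance = 4.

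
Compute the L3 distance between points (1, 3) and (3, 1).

(Σ|x_i - y_i|^3)^(1/3) = (|1 - 3|^3 + |3 - 1|^3)^(1/3)
= (2^3 + 2^3)^(1/3) = (8 + 8)^(1/3) = (16)^(1/3) ≈ 2.5198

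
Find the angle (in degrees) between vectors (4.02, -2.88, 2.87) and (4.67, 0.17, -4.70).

With u = (4.02, -2.88, 2.87), v = (4.67, 0.17, -4.70):
u·v = 4.02·4.67 + (-2.88)·0.17 + 2.87·(-4.7) = 18.7734 + (-0.4896) + (-13.489) = 4.7948.
|u| = √(4.02² + (-2.88)² + 2.87²) = √(16.1604 + 8.2944 + 8.2369) = √32.6917, |v| = √(4.67² + 0.17² + (-4.7)²) = √(21.8089 + 0.0289 + 22.09) = √43.9278.
cos θ = (u·v)/(|u||v|) = 4.7948/(√32.6917·√43.9278) ≈ 0.126527
θ = arccos(0.126527) ≈ 82.73°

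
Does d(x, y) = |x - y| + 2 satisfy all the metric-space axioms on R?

No. d fails identity of indiscernibles (specifically d(x,x) = 0): d(8, 8) = |8 - 8| + 2 = 0 + 2 = 2 ≠ 0.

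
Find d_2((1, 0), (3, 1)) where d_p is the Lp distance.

(Σ|x_i - y_i|^2)^(1/2) = (|1 - 3|^2 + |0 - 1|^2)^(1/2)
= (2^2 + 1^2)^(1/2) = (4 + 1)^(1/2) = (5)^(1/2) ≈ 2.2361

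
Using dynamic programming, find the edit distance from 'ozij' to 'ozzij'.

Let D[i][j] be the edit distance between the first i characters of 'ozij' and the first j characters of 'ozzij', with D[i][0] = i, D[0][j] = j, and D[i][j] = D[i-1][j-1] if the characters match, else 1 + min(D[i-1][j], D[i][j-1], D[i-1][j-1]). Filling the table (rows: prefixes of 'ozij', columns: prefixes of 'ozzij'):
     ε  o  z  z  i  j
  ε  0  1  2  3  4  5
  o  1  0  1  2  3  4
  z  2  1  0  1  2  3
  i  3  2  1  1  1  2
  j  4  3  2  2  2  1
The bottom-right entry gives D[4][5] = 1, so no sequence of fewer than 1 edit works. Backtracking through the table gives one optimal edit sequence (1 edit):
  ozij → ozzij (ins z @2)
Edit distance = 1.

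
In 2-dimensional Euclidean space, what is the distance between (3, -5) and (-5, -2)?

√(Σ(x_i - y_i)²) = √((3 - (-5))² + (-5 - (-2))²)
= √(8² + (-3)²) = √(64 + 9) = √73 ≈ 8.544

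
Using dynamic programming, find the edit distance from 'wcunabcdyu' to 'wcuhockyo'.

Let D[i][j] be the edit distance between the first i characters of 'wcunabcdyu' and the first j characters of 'wcuhockyo', with D[i][0] = i, D[0][j] = j, and D[i][j] = D[i-1][j-1] if the characters match, else 1 + min(D[i-1][j], D[i][j-1], D[i-1][j-1]). Filling the table (rows: prefixes of 'wcunabcdyu', columns: prefixes of 'wcuhockyo'):
     ε  w  c  u  h  o  c  k  y  o
  ε  0  1  2  3  4  5  6  7  8  9
  w  1  0  1  2  3  4  5  6  7  8
  c  2  1  0  1  2  3  4  5  6  7
  u  3  2  1  0  1  2  3  4  5  6
  n  4  3  2  1  1  2  3  4  5  6
  a  5  4  3  2  2  2  3  4  5  6
  b  6  5  4  3  3  3  3  4  5  6
  c  7  6  5  4  4  4  3  4  5  6
  d  8  7  6  5  5  5  4  4  5  6
  y  9  8  7  6  6  6  5  5  4  5
  u 10  9  8  7  7  7  6  6  5  5
The bottom-right entry gives D[10][9] = 5, so no sequence of fewer than 5 edits works. Backtracking through the table gives one optimal edit sequence (5 edits):
  wcunabcdyu → wcuabcdyu (del n @4)
  wcuabcdyu → wcuhbcdyu (sub a→h @4)
  wcuhbcdyu → wcuhocdyu (sub b→o @5)
  wcuhocdyu → wcuhockyu (sub d→k @7)
  wcuhockyu → wcuhockyo (sub u→o @9)
Edit distance = 5.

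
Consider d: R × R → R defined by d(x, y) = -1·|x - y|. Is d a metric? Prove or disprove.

No. With c = -1 < 0, d fails non-negativity: d(5, 13) = -1·|5 - 13| = -1·8 = -8 < 0.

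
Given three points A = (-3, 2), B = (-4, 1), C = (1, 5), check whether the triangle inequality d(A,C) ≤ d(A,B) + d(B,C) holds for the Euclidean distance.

d(A,B) = √(1² + 1²) = √2 ≈ 1.4142, d(B,C) = √(5² + 4²) = √41 ≈ 6.4031, d(A,C) = √(4² + 3²) = √25 = 5.
d(A,C) = 5 ≤ 1.4142 + 6.4031 = 7.8173. Triangle inequality is satisfied.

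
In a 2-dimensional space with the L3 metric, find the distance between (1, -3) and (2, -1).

(Σ|x_i - y_i|^3)^(1/3) = (|1 - 2|^3 + |-3 - (-1)|^3)^(1/3)
= (1^3 + 2^3)^(1/3) = (1 + 8)^(1/3) = (9)^(1/3) ≈ 2.0801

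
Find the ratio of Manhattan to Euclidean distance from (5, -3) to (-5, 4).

L1 = |5 - (-5)| + |-3 - 4| = 10 + 7 = 17
L2 = √(10² + 7²) = √149 ≈ 12.2066
L1 ≥ L2 always (equality iff movement is along one axis); L1 > L2 here.
Ratio L1/L2 = 17/√149 ≈ 1.3927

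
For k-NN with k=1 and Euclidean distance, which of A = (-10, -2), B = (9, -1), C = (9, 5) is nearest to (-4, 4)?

Distances: d(A) ≈ 8.4853, d(B) ≈ 13.9284, d(C) ≈ 13.0384. Nearest: A = (-10, -2) with distance 8.4853.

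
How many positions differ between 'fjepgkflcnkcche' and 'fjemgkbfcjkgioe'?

Differing positions: 4, 7, 8, 10, 12, 13, 14. Hamming distance = 7.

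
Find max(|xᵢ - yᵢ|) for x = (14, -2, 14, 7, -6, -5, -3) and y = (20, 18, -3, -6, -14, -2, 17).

max(|x_i - y_i|) = max(|14 - 20|, |-2 - 18|, |14 - (-3)|, |7 - (-6)|, |-6 - (-14)|, |-5 - (-2)|, |-3 - 17|) = max(6, 20, 17, 13, 8, 3, 20) = 20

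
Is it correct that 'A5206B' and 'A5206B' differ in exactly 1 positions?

Differing positions: none. Hamming distance = 0, so the claim that d_H = 1 is false.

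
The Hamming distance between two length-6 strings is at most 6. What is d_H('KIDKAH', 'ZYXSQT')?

Differing positions: 1, 2, 3, 4, 5, 6. Hamming distance = 6. The maximum possible Hamming distance for length-6 strings is 6, so d_H/6 = 6/6 = 1.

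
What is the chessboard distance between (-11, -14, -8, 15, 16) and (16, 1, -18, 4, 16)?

max(|x_i - y_i|) = max(|-11 - 16|, |-14 - 1|, |-8 - (-18)|, |15 - 4|, |16 - 16|) = max(27, 15, 10, 11, 0) = 27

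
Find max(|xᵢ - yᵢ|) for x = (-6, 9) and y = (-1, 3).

max(|x_i - y_i|) = max(|-6 - (-1)|, |9 - 3|) = max(5, 6) = 6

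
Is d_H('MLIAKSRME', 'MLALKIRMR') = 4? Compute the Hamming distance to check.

Differing positions: 3, 4, 6, 9. Hamming distance = 4, so the claim is true.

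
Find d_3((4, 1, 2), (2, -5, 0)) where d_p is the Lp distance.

(Σ|x_i - y_i|^3)^(1/3) = (|4 - 2|^3 + |1 - (-5)|^3 + |2 - 0|^3)^(1/3)
= (2^3 + 6^3 + 2^3)^(1/3) = (8 + 216 + 8)^(1/3) = (232)^(1/3) ≈ 6.1446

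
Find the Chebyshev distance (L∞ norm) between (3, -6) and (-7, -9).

max(|x_i - y_i|) = max(|3 - (-7)|, |-6 - (-9)|) = max(10, 3) = 10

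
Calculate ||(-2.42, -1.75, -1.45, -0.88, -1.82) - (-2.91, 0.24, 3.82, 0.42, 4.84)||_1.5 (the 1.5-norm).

(Σ|x_i - y_i|^1.5)^(1/1.5) = (|-2.42 - (-2.91)|^1.5 + |-1.75 - 0.24|^1.5 + |-1.45 - 3.82|^1.5 + |-0.88 - 0.42|^1.5 + |-1.82 - 4.84|^1.5)^(1/1.5)
= (0.49^1.5 + 1.99^1.5 + 5.27^1.5 + 1.3^1.5 + 6.66^1.5)^(1/1.5) ≈ (0.343 + 2.8072 + 12.0981 + 1.4822 + 17.1874)^(1/1.5) = (33.9179)^(1/1.5) ≈ 10.4782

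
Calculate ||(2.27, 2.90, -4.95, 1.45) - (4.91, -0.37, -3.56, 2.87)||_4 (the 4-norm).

(Σ|x_i - y_i|^4)^(1/4) = (|2.27 - 4.91|^4 + |2.9 - (-0.37)|^4 + |-4.95 - (-3.56)|^4 + |1.45 - 2.87|^4)^(1/4)
= (2.64^4 + 3.27^4 + 1.39^4 + 1.42^4)^(1/4) ≈ (48.5753 + 114.3381 + 3.733 + 4.0659)^(1/4) = (170.7123)^(1/4) ≈ 3.6146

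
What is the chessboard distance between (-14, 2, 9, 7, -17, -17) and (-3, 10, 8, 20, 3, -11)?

max(|x_i - y_i|) = max(|-14 - (-3)|, |2 - 10|, |9 - 8|, |7 - 20|, |-17 - 3|, |-17 - (-11)|) = max(11, 8, 1, 13, 20, 6) = 20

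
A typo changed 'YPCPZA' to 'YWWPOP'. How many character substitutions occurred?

Differing positions: 2, 3, 5, 6. Hamming distance = 4.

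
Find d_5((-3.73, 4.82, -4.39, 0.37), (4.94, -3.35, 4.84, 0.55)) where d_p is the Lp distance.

(Σ|x_i - y_i|^5)^(1/5) = (|-3.73 - 4.94|^5 + |4.82 - (-3.35)|^5 + |-4.39 - 4.84|^5 + |0.37 - 0.55|^5)^(1/5)
= (8.67^5 + 8.17^5 + 9.23^5 + 0.18^5)^(1/5) ≈ (48988.6518 + 36400.7459 + 66989.7728 + 0.0002)^(1/5) = (152379.1707)^(1/5) ≈ 10.8789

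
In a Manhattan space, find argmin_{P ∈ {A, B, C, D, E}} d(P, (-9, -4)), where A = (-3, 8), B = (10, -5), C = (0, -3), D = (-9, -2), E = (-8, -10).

Distances: d(A) = 18, d(B) = 20, d(C) = 10, d(D) = 2, d(E) = 7. Nearest: D = (-9, -2) with distance 2.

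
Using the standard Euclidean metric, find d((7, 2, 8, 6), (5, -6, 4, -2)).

√(Σ(x_i - y_i)²) = √((7 - 5)² + (2 - (-6))² + (8 - 4)² + (6 - (-2))²)
= √(2² + 8² + 4² + 8²) = √(4 + 64 + 16 + 64) = √148 ≈ 12.1655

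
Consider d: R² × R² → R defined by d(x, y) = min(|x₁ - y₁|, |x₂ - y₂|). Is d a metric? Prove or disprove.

No. d fails identity of indiscernibles: take x = (5, 0) and y = (5, 2). Then d(x,y) = min(|5 - 5|, |0 - 2|) = min(0, 2) = 0, yet x ≠ y.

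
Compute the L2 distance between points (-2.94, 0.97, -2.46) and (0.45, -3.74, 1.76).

(Σ|x_i - y_i|^2)^(1/2) = (|-2.94 - 0.45|^2 + |0.97 - (-3.74)|^2 + |-2.46 - 1.76|^2)^(1/2)
= (3.39^2 + 4.71^2 + 4.22^2)^(1/2) = (11.4921 + 22.1841 + 17.8084)^(1/2) = (51.4846)^(1/2) ≈ 7.1753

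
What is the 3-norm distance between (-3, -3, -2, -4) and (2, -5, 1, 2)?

(Σ|x_i - y_i|^3)^(1/3) = (|-3 - 2|^3 + |-3 - (-5)|^3 + |-2 - 1|^3 + |-4 - 2|^3)^(1/3)
= (5^3 + 2^3 + 3^3 + 6^3)^(1/3) = (125 + 8 + 27 + 216)^(1/3) = (376)^(1/3) ≈ 7.2177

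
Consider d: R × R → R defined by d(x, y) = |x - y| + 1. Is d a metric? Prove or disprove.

No. d fails identity of indiscernibles (specifically d(x,x) = 0): d(-4, -4) = |-4 - (-4)| + 1 = 0 + 1 = 1 ≠ 0.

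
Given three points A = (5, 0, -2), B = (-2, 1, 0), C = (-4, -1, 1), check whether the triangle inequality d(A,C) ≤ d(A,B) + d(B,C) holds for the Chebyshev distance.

d(A,B) = max(7, 1, 2) = 7, d(B,C) = max(2, 2, 1) = 2, d(A,C) = max(9, 1, 3) = 9.
d(A,C) = 9 ≤ 7 + 2 = 9. Triangle inequality is satisfied.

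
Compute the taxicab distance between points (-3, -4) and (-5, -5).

Σ|x_i - y_i| = |-3 - (-5)| + |-4 - (-5)| = 2 + 1 = 3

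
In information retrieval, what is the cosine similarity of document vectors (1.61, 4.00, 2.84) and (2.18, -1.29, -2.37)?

With u = (1.61, 4.00, 2.84), v = (2.18, -1.29, -2.37):
u·v = 1.61·2.18 + 4·(-1.29) + 2.84·(-2.37) = 3.5098 + (-5.16) + (-6.7308) = -8.381.
|u| = √(1.61² + 4² + 2.84²) = √(2.5921 + 16 + 8.0656) = √26.6577, |v| = √(2.18² + (-1.29)² + (-2.37)²) = √(4.7524 + 1.6641 + 5.6169) = √12.0334.
cos θ = (u·v)/(|u||v|) = -8.381/(√26.6577·√12.0334) ≈ -0.4679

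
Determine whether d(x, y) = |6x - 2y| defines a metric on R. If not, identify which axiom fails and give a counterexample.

No. d fails symmetry: d(5, 9) = |6·5 - 2·9| = |12| = 12, but d(9, 5) = |6·9 - 2·5| = |44| = 44. Since 12 ≠ 44, d(x,y) ≠ d(y,x) in general.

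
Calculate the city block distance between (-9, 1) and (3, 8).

Σ|x_i - y_i| = |-9 - 3| + |1 - 8| = 12 + 7 = 19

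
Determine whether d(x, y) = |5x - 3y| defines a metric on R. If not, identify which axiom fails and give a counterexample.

No. d fails symmetry: d(1, 9) = |5·1 - 3·9| = |-22| = 22, but d(9, 1) = |5·9 - 3·1| = |42| = 42. Since 22 ≠ 42, d(x,y) ≠ d(y,x) in general.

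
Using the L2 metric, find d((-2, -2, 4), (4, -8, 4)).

√(Σ(x_i - y_i)²) = √((-2 - 4)² + (-2 - (-8))² + (4 - 4)²)
= √((-6)² + 6² + 0²) = √(36 + 36 + 0) = √72 ≈ 8.4853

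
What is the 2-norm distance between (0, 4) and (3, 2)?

(Σ|x_i - y_i|^2)^(1/2) = (|0 - 3|^2 + |4 - 2|^2)^(1/2)
= (3^2 + 2^2)^(1/2) = (9 + 4)^(1/2) = (13)^(1/2) ≈ 3.6056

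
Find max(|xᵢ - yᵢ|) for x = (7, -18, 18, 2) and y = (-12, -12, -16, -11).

max(|x_i - y_i|) = max(|7 - (-12)|, |-18 - (-12)|, |18 - (-16)|, |2 - (-11)|) = max(19, 6, 34, 13) = 34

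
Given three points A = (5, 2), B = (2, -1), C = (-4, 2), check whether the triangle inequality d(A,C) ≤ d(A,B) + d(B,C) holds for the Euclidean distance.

d(A,B) = √(3² + 3²) = √18 ≈ 4.2426, d(B,C) = √(6² + 3²) = √45 ≈ 6.7082, d(A,C) = √(9² + 0²) = √81 = 9.
d(A,C) = 9 ≤ 4.2426 + 6.7082 = 10.9508. Triangle inequality is satisfied.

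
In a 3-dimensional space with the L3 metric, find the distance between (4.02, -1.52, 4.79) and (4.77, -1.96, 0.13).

(Σ|x_i - y_i|^3)^(1/3) = (|4.02 - 4.77|^3 + |-1.52 - (-1.96)|^3 + |4.79 - 0.13|^3)^(1/3)
= (0.75^3 + 0.44^3 + 4.66^3)^(1/3) ≈ (0.4219 + 0.0852 + 101.1947)^(1/3) = (101.7018)^(1/3) ≈ 4.6678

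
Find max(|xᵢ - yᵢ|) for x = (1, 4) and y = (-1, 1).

max(|x_i - y_i|) = max(|1 - (-1)|, |4 - 1|) = max(2, 3) = 3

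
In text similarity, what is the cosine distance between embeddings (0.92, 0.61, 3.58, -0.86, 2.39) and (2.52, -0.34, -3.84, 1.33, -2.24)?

With u = (0.92, 0.61, 3.58, -0.86, 2.39), v = (2.52, -0.34, -3.84, 1.33, -2.24):
u·v = 0.92·2.52 + 0.61·(-0.34) + 3.58·(-3.84) + (-0.86)·1.33 + 2.39·(-2.24) = 2.3184 + (-0.2074) + (-13.7472) + (-1.1438) + (-5.3536) = -18.1336.
|u| = √(0.92² + 0.61² + 3.58² + (-0.86)² + 2.39²) = √(0.8464 + 0.3721 + 12.8164 + 0.7396 + 5.7121) = √20.4866, |v| = √(2.52² + (-0.34)² + (-3.84)² + 1.33² + (-2.24)²) = √(6.3504 + 0.1156 + 14.7456 + 1.7689 + 5.0176) = √27.9981.
cos θ = (u·v)/(|u||v|) = -18.1336/(√20.4866·√27.9981) ≈ -0.7572
Cosine distance = 1 - cos θ ≈ 1 - (-0.7572) = 1.7572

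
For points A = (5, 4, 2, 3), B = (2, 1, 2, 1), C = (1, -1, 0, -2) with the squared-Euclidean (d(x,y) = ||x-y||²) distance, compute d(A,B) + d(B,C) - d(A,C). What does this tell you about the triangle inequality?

d(A,B) = 3² + 3² + 0² + 2² = 22, d(B,C) = 1² + 2² + 2² + 3² = 18, d(A,C) = 4² + 5² + 2² + 5² = 70.
d(A,B) + d(B,C) - d(A,C) = 22 + 18 - 70 = 40 - 70 = -30. This is < 0, so the triangle inequality FAILS for these points (squared-Euclidean is not a metric).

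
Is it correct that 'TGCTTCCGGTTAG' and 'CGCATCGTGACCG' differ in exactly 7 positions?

Differing positions: 1, 4, 7, 8, 10, 11, 12. Hamming distance = 7, so the claim is true.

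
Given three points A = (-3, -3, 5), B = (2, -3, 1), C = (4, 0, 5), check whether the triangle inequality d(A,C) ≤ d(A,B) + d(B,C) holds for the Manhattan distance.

d(A,B) = 5 + 0 + 4 = 9, d(B,C) = 2 + 3 + 4 = 9, d(A,C) = 7 + 3 + 0 = 10.
d(A,C) = 10 ≤ 9 + 9 = 18. Triangle inequality is satisfied.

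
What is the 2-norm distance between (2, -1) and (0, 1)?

(Σ|x_i - y_i|^2)^(1/2) = (|2 - 0|^2 + |-1 - 1|^2)^(1/2)
= (2^2 + 2^2)^(1/2) = (4 + 4)^(1/2) = (8)^(1/2) ≈ 2.8284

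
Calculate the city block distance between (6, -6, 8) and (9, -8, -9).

Σ|x_i - y_i| = |6 - 9| + |-6 - (-8)| + |8 - (-9)| = 3 + 2 + 17 = 22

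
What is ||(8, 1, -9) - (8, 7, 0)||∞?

max(|x_i - y_i|) = max(|8 - 8|, |1 - 7|, |-9 - 0|) = max(0, 6, 9) = 9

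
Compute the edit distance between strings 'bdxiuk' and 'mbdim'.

Let D[i][j] be the edit distance between the first i characters of 'bdxiuk' and the first j characters of 'mbdim', with D[i][0] = i, D[0][j] = j, and D[i][j] = D[i-1][j-1] if the characters match, else 1 + min(D[i-1][j], D[i][j-1], D[i-1][j-1]). Filling the table (rows: prefixes of 'bdxiuk', columns: prefixes of 'mbdim'):
     ε  m  b  d  i  m
  ε  0  1  2  3  4  5
  b  1  1  1  2  3  4
  d  2  2  2  1  2  3
  x  3  3  3  2  2  3
  i  4  4  4  3  2  3
  u  5  5  5  4  3  3
  k  6  6  6  5  4  4
The bottom-right entry gives D[6][5] = 4, so no sequence of fewer than 4 edits works. Backtracking through the table gives one optimal edit sequence (4 edits):
  bdxiuk → mbdxiuk (ins m @1)
  mbdxiuk → mbdiuk (del x @4)
  mbdiuk → mbdik (del u @5)
  mbdik → mbdim (sub k→m @5)
Edit distance = 4.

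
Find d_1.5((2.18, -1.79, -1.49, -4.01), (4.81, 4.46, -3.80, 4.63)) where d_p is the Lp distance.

(Σ|x_i - y_i|^1.5)^(1/1.5) = (|2.18 - 4.81|^1.5 + |-1.79 - 4.46|^1.5 + |-1.49 - (-3.8)|^1.5 + |-4.01 - 4.63|^1.5)^(1/1.5)
= (2.63^1.5 + 6.25^1.5 + 2.31^1.5 + 8.64^1.5)^(1/1.5) ≈ (4.2651 + 15.625 + 3.5109 + 25.3963)^(1/1.5) = (48.7973)^(1/1.5) ≈ 13.3536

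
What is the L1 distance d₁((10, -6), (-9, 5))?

Σ|x_i - y_i| = |10 - (-9)| + |-6 - 5| = 19 + 11 = 30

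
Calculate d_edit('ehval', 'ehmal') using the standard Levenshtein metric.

Let D[i][j] be the edit distance between the first i characters of 'ehval' and the first j characters of 'ehmal', with D[i][0] = i, D[0][j] = j, and D[i][j] = D[i-1][j-1] if the characters match, else 1 + min(D[i-1][j], D[i][j-1], D[i-1][j-1]). Filling the table (rows: prefixes of 'ehval', columns: prefixes of 'ehmal'):
     ε  e  h  m  a  l
  ε  0  1  2  3  4  5
  e  1  0  1  2  3  4
  h  2  1  0  1  2  3
  v  3  2  1  1  2  3
  a  4  3  2  2  1  2
  l  5  4  3  3  2  1
The bottom-right entry gives D[5][5] = 1, so no sequence of fewer than 1 edit works. Backtracking through the table gives one optimal edit sequence (1 edit):
  ehval → ehmal (sub v→m @3)
Edit distance = 1.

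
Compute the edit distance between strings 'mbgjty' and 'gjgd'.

Let D[i][j] be the edit distance between the first i characters of 'mbgjty' and the first j characters of 'gjgd', with D[i][0] = i, D[0][j] = j, and D[i][j] = D[i-1][j-1] if the characters match, else 1 + min(D[i-1][j], D[i][j-1], D[i-1][j-1]). Filling the table (rows: prefixes of 'mbgjty', columns: prefixes of 'gjgd'):
     ε  g  j  g  d
  ε  0  1  2  3  4
  m  1  1  2  3  4
  b  2  2  2  3  4
  g  3  2  3  2  3
  j  4  3  2  3  3
  t  5  4  3  3  4
  y  6  5  4  4  4
The bottom-right entry gives D[6][4] = 4, so no sequence of fewer than 4 edits works. Backtracking through the table gives one optimal edit sequence (4 edits):
  mbgjty → bgjty (del m @1)
  bgjty → gjty (del b @1)
  gjty → gjgy (sub t→g @3)
  gjgy → gjgd (sub y→d @4)
Edit distance = 4.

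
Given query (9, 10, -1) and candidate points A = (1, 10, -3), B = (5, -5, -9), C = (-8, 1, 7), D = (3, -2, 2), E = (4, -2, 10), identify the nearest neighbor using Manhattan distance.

Distances: d(A) = 10, d(B) = 27, d(C) = 34, d(D) = 21, d(E) = 28. Nearest: A = (1, 10, -3) with distance 10.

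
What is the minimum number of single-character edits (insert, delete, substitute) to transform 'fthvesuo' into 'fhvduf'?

Let D[i][j] be the edit distance between the first i characters of 'fthvesuo' and the first j characters of 'fhvduf', with D[i][0] = i, D[0][j] = j, and D[i][j] = D[i-1][j-1] if the characters match, else 1 + min(D[i-1][j], D[i][j-1], D[i-1][j-1]). Filling the table (rows: prefixes of 'fthvesuo', columns: prefixes of 'fhvduf'):
     ε  f  h  v  d  u  f
  ε  0  1  2  3  4  5  6
  f  1  0  1  2  3  4  5
  t  2  1  1  2  3  4  5
  h  3  2  1  2  3  4  5
  v  4  3  2  1  2  3  4
  e  5  4  3  2  2  3  4
  s  6  5  4  3  3  3  4
  u  7  6  5  4  4  3  4
  o  8  7  6  5  5  4  4
The bottom-right entry gives D[8][6] = 4, so no sequence of fewer than 4 edits works. Backtracking through the table gives one optimal edit sequence (4 edits):
  fthvesuo → fhvesuo (del t @2)
  fhvesuo → fhvsuo (del e @4)
  fhvsuo → fhvduo (sub s→d @4)
  fhvduo → fhvduf (sub o→f @6)
Edit distance = 4.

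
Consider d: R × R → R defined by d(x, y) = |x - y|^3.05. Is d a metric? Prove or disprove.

No. d(x,y) = |x-y|^3.05 fails the triangle inequality since p = 3.05 > 1. Counterexample: x = 5, y = 10, z = 13. d(x,z) = |5 - 13|^3.05 = 8^3.05 ≈ 568.0996, but d(x,y) + d(y,z) = 5^3.05 + 3^3.05 ≈ 135.4748 + 28.5246 = 163.9994. Since 568.0996 > 163.9994, the triangle inequality is violated.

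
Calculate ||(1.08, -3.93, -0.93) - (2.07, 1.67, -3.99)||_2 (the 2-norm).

(Σ|x_i - y_i|^2)^(1/2) = (|1.08 - 2.07|^2 + |-3.93 - 1.67|^2 + |-0.93 - (-3.99)|^2)^(1/2)
= (0.99^2 + 5.6^2 + 3.06^2)^(1/2) = (0.9801 + 31.36 + 9.3636)^(1/2) = (41.7037)^(1/2) ≈ 6.4578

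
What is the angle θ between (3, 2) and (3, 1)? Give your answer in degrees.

With u = (3, 2), v = (3, 1):
u·v = 3·3 + 2·1 = 9 + 2 = 11.
|u| = √(3² + 2²) = √13, |v| = √(3² + 1²) = √10, so |u||v| = √(13·10) = √130.
cos θ = (u·v)/(|u||v|) = 11/√130 ≈ 0.964764
θ = arccos(0.964764) ≈ 15.26°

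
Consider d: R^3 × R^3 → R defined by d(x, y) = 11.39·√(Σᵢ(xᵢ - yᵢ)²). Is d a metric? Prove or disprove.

Yes. The L2 (Euclidean) norm induces a metric on R^3, and multiplying a metric by a positive constant 11.39 > 0 preserves all four axioms: non-negativity (11.39·||x-y|| ≥ 0), identity (11.39·||x-y|| = 0 ⟺ ||x-y|| = 0 ⟺ x = y), symmetry (||x-y|| = ||y-x||), and the triangle inequality (11.39·||x-z|| ≤ 11.39·||x-y|| + 11.39·||y-z||). So d is a metric.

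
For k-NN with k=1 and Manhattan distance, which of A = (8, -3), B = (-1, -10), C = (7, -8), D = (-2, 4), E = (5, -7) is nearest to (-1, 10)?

Distances: d(A) = 22, d(B) = 20, d(C) = 26, d(D) = 7, d(E) = 23. Nearest: D = (-2, 4) with distance 7.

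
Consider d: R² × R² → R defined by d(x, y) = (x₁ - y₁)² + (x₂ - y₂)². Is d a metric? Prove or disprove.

No. The squared Euclidean distance fails the triangle inequality. Counterexample: x = (0, 0), y = (5, 4), z = (10, 8). d(x,z) = 10² + 8² = 164, but d(x,y) + d(y,z) = (5² + 4²) + (5² + 4²) = 41 + 41 = 82. Since 164 > 82, the triangle inequality is violated. (Note: √d, the ordinary Euclidean distance, IS a metric.)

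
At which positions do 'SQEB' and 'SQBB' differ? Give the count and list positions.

Differing positions: 3. Hamming distance = 1.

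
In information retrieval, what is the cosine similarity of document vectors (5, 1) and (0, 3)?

With u = (5, 1), v = (0, 3):
u·v = 5·0 + 1·3 = 0 + 3 = 3.
|u| = √(5² + 1²) = √26, |v| = √(0² + 3²) = √9, so |u||v| = √(26·9) = √234.
cos θ = (u·v)/(|u||v|) = 3/√234 ≈ 0.1961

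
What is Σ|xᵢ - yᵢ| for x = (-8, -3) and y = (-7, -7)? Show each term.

Σ|x_i - y_i| = |-8 - (-7)| + |-3 - (-7)| = 1 + 4 = 5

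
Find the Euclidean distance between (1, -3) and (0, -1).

√(Σ(x_i - y_i)²) = √((1 - 0)² + (-3 - (-1))²)
= √(1² + (-2)²) = √(1 + 4) = √5 ≈ 2.2361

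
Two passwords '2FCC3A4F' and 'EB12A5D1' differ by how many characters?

Differing positions: 1, 2, 3, 4, 5, 6, 7, 8. Hamming distance = 8.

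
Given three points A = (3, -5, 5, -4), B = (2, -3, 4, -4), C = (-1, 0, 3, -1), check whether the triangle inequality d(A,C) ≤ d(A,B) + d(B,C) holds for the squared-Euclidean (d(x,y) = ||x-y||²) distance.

d(A,B) = 1² + 2² + 1² + 0² = 6, d(B,C) = 3² + 3² + 1² + 3² = 28, d(A,C) = 4² + 5² + 2² + 3² = 54.
d(A,C) = 54 > 6 + 28 = 34. Triangle inequality is VIOLATED. (Squared-Euclidean is not a metric — this is a counterexample.)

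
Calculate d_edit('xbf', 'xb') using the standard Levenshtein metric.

Let D[i][j] be the edit distance between the first i characters of 'xbf' and the first j characters of 'xb', with D[i][0] = i, D[0][j] = j, and D[i][j] = D[i-1][j-1] if the characters match, else 1 + min(D[i-1][j], D[i][j-1], D[i-1][j-1]). Filling the table (rows: prefixes of 'xbf', columns: prefixes of 'xb'):
     ε  x  b
  ε  0  1  2
  x  1  0  1
  b  2  1  0
  f  3  2  1
The bottom-right entry gives D[3][2] = 1, so no sequence of fewer than 1 edit works. Backtracking through the table gives one optimal edit sequence (1 edit):
  xbf → xb (del f @3)
Edit distance = 1.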